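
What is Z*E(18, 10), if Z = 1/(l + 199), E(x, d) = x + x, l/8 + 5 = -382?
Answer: -36/2897 ≈ -0.012427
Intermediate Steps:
l = -3096 (l = -40 + 8*(-382) = -40 - 3056 = -3096)
E(x, d) = 2*x
Z = -1/2897 (Z = 1/(-3096 + 199) = 1/(-2897) = -1/2897 ≈ -0.00034518)
Z*E(18, 10) = -2*18/2897 = -1/2897*36 = -36/2897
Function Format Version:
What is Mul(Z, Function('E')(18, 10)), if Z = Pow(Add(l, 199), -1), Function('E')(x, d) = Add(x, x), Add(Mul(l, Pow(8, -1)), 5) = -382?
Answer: Rational(-36, 2897) ≈ -0.012427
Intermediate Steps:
l = -3096 (l = Add(-40, Mul(8, -382)) = Add(-40, -3056) = -3096)
Function('E')(x, d) = Mul(2, x)
Z = Rational(-1, 2897) (Z = Pow(Add(-3096, 199), -1) = Pow(-2897, -1) = Rational(-1, 2897) ≈ -0.00034518)
Mul(Z, Function('E')(18, 10)) = Mul(Rational(-1, 2897), Mul(2, 18)) = Mul(Rational(-1, 2897), 36) = Rational(-36, 2897)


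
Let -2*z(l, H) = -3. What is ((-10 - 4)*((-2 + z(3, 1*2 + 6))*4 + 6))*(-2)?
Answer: 112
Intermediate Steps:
z(l, H) = 3/2 (z(l, H) = -½*(-3) = 3/2)
((-10 - 4)*((-2 + z(3, 1*2 + 6))*4 + 6))*(-2) = ((-10 - 4)*((-2 + 3/2)*4 + 6))*(-2) = -14*(-½*4 + 6)*(-2) = -14*(-2 + 6)*(-2) = -14*4*(-2) = -56*(-2) = 112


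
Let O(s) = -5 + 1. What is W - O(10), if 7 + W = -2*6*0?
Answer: -3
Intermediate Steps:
O(s) = -4
W = -7 (W = -7 - 2*6*0 = -7 - 12*0 = -7 + 0 = -7)
W - O(10) = -7 - 1*(-4) = -7 + 4 = -3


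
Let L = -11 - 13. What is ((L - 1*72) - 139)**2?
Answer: 55225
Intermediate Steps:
L = -24
((L - 1*72) - 139)**2 = ((-24 - 1*72) - 139)**2 = ((-24 - 72) - 139)**2 = (-96 - 139)**2 = (-235)**2 = 55225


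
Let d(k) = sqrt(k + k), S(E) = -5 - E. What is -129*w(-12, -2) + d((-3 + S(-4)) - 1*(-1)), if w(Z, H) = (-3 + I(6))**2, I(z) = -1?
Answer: -2064 + I*sqrt(6) ≈ -2064.0 + 2.4495*I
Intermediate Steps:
w(Z, H) = 16 (w(Z, H) = (-3 - 1)**2 = (-4)**2 = 16)
d(k) = sqrt(2)*sqrt(k) (d(k) = sqrt(2*k) = sqrt(2)*sqrt(k))
-129*w(-12, -2) + d((-3 + S(-4)) - 1*(-1)) = -129*16 + sqrt(2)*sqrt((-3 + (-5 - 1*(-4))) - 1*(-1)) = -2064 + sqrt(2)*sqrt((-3 + (-5 + 4)) + 1) = -2064 + sqrt(2)*sqrt((-3 - 1) + 1) = -2064 + sqrt(2)*sqrt(-4 + 1) = -2064 + sqrt(2)*sqrt(-3) = -2064 + sqrt(2)*(I*sqrt(3)) = -2064 + I*sqrt(6)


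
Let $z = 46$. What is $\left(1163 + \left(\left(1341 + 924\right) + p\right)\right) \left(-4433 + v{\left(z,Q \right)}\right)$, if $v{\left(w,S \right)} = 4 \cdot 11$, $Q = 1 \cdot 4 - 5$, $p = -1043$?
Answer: $-10467765$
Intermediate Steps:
$Q = -1$ ($Q = 4 - 5 = -1$)
$v{\left(w,S \right)} = 44$
$\left(1163 + \left(\left(1341 + 924\right) + p\right)\right) \left(-4433 + v{\left(z,Q \right)}\right) = \left(1163 + \left(\left(1341 + 924\right) - 1043\right)\right) \left(-4433 + 44\right) = \left(1163 + \left(2265 - 1043\right)\right) \left(-4389\right) = \left(1163 + 1222\right) \left(-4389\right) = 2385 \left(-4389\right) = -10467765$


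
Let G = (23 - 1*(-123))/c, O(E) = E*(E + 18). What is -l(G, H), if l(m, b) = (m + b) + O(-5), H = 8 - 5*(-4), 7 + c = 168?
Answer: 5811/161 ≈ 36.093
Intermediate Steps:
c = 161 (c = -7 + 168 = 161)
O(E) = E*(18 + E)
H = 28 (H = 8 + 20 = 28)
G = 146/161 (G = (23 - 1*(-123))/161 = (23 + 123)*(1/161) = 146*(1/161) = 146/161 ≈ 0.90683)
l(m, b) = -65 + b + m (l(m, b) = (m + b) - 5*(18 - 5) = (b + m) - 5*13 = (b + m) - 65 = -65 + b + m)
-l(G, H) = -(-65 + 28 + 146/161) = -1*(-5811/161) = 5811/161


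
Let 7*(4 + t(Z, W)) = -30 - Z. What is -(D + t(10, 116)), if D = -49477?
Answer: 346407/7 ≈ 49487.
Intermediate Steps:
t(Z, W) = -58/7 - Z/7 (t(Z, W) = -4 + (-30 - Z)/7 = -4 + (-30/7 - Z/7) = -58/7 - Z/7)
-(D + t(10, 116)) = -(-49477 + (-58/7 - ⅐*10)) = -(-49477 + (-58/7 - 10/7)) = -(-49477 - 68/7) = -1*(-346407/7) = 346407/7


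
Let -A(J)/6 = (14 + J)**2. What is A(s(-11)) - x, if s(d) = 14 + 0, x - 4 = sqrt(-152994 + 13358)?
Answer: -4708 - 2*I*sqrt(34909) ≈ -4708.0 - 373.68*I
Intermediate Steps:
x = 4 + 2*I*sqrt(34909) (x = 4 + sqrt(-152994 + 13358) = 4 + sqrt(-139636) = 4 + 2*I*sqrt(34909) ≈ 4.0 + 373.68*I)
s(d) = 14
A(J) = -6*(14 + J)**2
A(s(-11)) - x = -6*(14 + 14)**2 - (4 + 2*I*sqrt(34909)) = -6*28**2 + (-4 - 2*I*sqrt(34909)) = -6*784 + (-4 - 2*I*sqrt(34909)) = -4704 + (-4 - 2*I*sqrt(34909)) = -4708 - 2*I*sqrt(34909)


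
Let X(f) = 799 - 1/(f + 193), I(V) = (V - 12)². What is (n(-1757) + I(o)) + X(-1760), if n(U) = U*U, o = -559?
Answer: 5349564064/1567 ≈ 3.4139e+6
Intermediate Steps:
I(V) = (-12 + V)²
n(U) = U²
X(f) = 799 - 1/(193 + f)
(n(-1757) + I(o)) + X(-1760) = ((-1757)² + (-12 - 559)²) + (154206 + 799*(-1760))/(193 - 1760) = (3087049 + (-571)²) + (154206 - 1406240)/(-1567) = (3087049 + 326041) - 1/1567*(-1252034) = 3413090 + 1252034/1567 = 5349564064/1567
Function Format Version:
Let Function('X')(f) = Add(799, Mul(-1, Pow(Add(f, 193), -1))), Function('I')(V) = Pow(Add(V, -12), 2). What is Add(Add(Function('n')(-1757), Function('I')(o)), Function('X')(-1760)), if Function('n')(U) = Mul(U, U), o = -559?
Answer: Rational(5349564064, 1567) ≈ 3.4139e+6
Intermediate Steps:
Function('I')(V) = Pow(Add(-12, V), 2)
Function('n')(U) = Pow(U, 2)
Function('X')(f) = Add(799, Mul(-1, Pow(Add(193, f), -1)))
Add(Add(Function('n')(-1757), Function('I')(o)), Function('X')(-1760)) = Add(Add(Pow(-1757, 2), Pow(Add(-12, -559), 2)), Mul(Pow(Add(193, -1760), -1), Add(154206, Mul(799, -1760)))) = Add(Add(3087049, Pow(-571, 2)), Mul(Pow(-1567, -1), Add(154206, -1406240))) = Add(Add(3087049, 326041), Mul(Rational(-1, 1567), -1252034)) = Add(3413090, Rational(1252034, 1567)) = Rational(5349564064, 1567)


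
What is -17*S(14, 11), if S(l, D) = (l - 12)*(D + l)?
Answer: -850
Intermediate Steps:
S(l, D) = (-12 + l)*(D + l)
-17*S(14, 11) = -17*(14**2 - 12*11 - 12*14 + 11*14) = -17*(196 - 132 - 168 + 154) = -17*50 = -850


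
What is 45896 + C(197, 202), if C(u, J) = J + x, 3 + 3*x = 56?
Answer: 138347/3 ≈ 46116.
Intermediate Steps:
x = 53/3 (x = -1 + (⅓)*56 = -1 + 56/3 = 53/3 ≈ 17.667)
C(u, J) = 53/3 + J (C(u, J) = J + 53/3 = 53/3 + J)
45896 + C(197, 202) = 45896 + (53/3 + 202) = 45896 + 659/3 = 138347/3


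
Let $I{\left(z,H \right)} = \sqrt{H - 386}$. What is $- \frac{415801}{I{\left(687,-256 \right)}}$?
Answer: $\frac{415801 i \sqrt{642}}{642} \approx 16410.0 i$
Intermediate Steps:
$I{\left(z,H \right)} = \sqrt{-386 + H}$
$- \frac{415801}{I{\left(687,-256 \right)}} = - \frac{415801}{\sqrt{-386 - 256}} = - \frac{415801}{\sqrt{-642}} = - \frac{415801}{i \sqrt{642}} = - 415801 \left(- \frac{i \sqrt{642}}{642}\right) = \frac{415801 i \sqrt{642}}{642}$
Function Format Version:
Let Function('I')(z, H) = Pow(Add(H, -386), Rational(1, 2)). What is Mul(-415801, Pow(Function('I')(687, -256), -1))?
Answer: Mul(Rational(415801, 642), I, Pow(642, Rational(1, 2))) ≈ Mul(16410., I)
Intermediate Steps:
Function('I')(z, H) = Pow(Add(-386, H), Rational(1, 2))
Mul(-415801, Pow(Function('I')(687, -256), -1)) = Mul(-415801, Pow(Pow(Add(-386, -256), Rational(1, 2)), -1)) = Mul(-415801, Pow(Pow(-642, Rational(1, 2)), -1)) = Mul(-415801, Pow(Mul(I, Pow(642, Rational(1, 2))), -1)) = Mul(-415801, Mul(Rational(-1, 642), I, Pow(642, Rational(1, 2)))) = Mul(Rational(415801, 642), I, Pow(642, Rational(1, 2)))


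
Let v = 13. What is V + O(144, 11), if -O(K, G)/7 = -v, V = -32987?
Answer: -32896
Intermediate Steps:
O(K, G) = 91 (O(K, G) = -(-7)*13 = -7*(-13) = 91)
V + O(144, 11) = -32987 + 91 = -32896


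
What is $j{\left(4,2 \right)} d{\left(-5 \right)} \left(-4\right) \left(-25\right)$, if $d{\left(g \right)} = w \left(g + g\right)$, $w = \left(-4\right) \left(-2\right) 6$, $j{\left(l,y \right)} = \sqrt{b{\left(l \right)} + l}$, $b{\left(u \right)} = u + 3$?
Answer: $- 48000 \sqrt{11} \approx -1.592 \cdot 10^{5}$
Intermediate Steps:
$b{\left(u \right)} = 3 + u$
$j{\left(l,y \right)} = \sqrt{3 + 2 l}$ ($j{\left(l,y \right)} = \sqrt{\left(3 + l\right) + l} = \sqrt{3 + 2 l}$)
$w = 48$ ($w = 8 \cdot 6 = 48$)
$d{\left(g \right)} = 96 g$ ($d{\left(g \right)} = 48 \left(g + g\right) = 48 \cdot 2 g = 96 g$)
$j{\left(4,2 \right)} d{\left(-5 \right)} \left(-4\right) \left(-25\right) = \sqrt{3 + 2 \cdot 4} \cdot 96 \left(-5\right) \left(-4\right) \left(-25\right) = \sqrt{3 + 8} \left(-480\right) \left(-4\right) \left(-25\right) = \sqrt{11} \left(-480\right) \left(-4\right) \left(-25\right) = - 480 \sqrt{11} \left(-4\right) \left(-25\right) = 1920 \sqrt{11} \left(-25\right) = - 48000 \sqrt{11}$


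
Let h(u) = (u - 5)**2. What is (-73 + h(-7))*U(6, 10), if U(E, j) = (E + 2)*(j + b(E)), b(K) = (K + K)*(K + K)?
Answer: 87472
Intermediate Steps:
b(K) = 4*K**2 (b(K) = (2*K)*(2*K) = 4*K**2)
h(u) = (-5 + u)**2
U(E, j) = (2 + E)*(j + 4*E**2) (U(E, j) = (E + 2)*(j + 4*E**2) = (2 + E)*(j + 4*E**2))
(-73 + h(-7))*U(6, 10) = (-73 + (-5 - 7)**2)*(2*10 + 4*6**3 + 8*6**2 + 6*10) = (-73 + (-12)**2)*(20 + 4*216 + 8*36 + 60) = (-73 + 144)*(20 + 864 + 288 + 60) = 71*1232 = 87472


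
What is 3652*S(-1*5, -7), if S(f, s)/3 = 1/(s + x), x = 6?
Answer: -10956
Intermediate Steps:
S(f, s) = 3/(6 + s) (S(f, s) = 3/(s + 6) = 3/(6 + s))
3652*S(-1*5, -7) = 3652*(3/(6 - 7)) = 3652*(3/(-1)) = 3652*(3*(-1)) = 3652*(-3) = -10956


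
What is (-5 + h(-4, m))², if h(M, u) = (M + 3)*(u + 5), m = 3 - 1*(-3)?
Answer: 256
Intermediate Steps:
m = 6 (m = 3 + 3 = 6)
h(M, u) = (3 + M)*(5 + u)
(-5 + h(-4, m))² = (-5 + (15 + 3*6 + 5*(-4) - 4*6))² = (-5 + (15 + 18 - 20 - 24))² = (-5 - 11)² = (-16)² = 256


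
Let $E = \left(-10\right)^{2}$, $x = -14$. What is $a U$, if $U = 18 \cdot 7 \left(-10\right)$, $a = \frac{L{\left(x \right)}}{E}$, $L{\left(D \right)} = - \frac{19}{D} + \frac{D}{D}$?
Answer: $- \frac{297}{10} \approx -29.7$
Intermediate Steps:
$L{\left(D \right)} = 1 - \frac{19}{D}$ ($L{\left(D \right)} = - \frac{19}{D} + 1 = 1 - \frac{19}{D}$)
$E = 100$
$a = \frac{33}{1400}$ ($a = \frac{\frac{1}{-14} \left(-19 - 14\right)}{100} = \left(- \frac{1}{14}\right) \left(-33\right) \frac{1}{100} = \frac{33}{14} \cdot \frac{1}{100} = \frac{33}{1400} \approx 0.023571$)
$U = -1260$ ($U = 126 \left(-10\right) = -1260$)
$a U = \frac{33}{1400} \left(-1260\right) = - \frac{297}{10}$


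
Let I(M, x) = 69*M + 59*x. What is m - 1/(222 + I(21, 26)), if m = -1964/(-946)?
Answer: 3146837/1515965 ≈ 2.0758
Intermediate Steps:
I(M, x) = 59*x + 69*M
m = 982/473 (m = -1964*(-1/946) = 982/473 ≈ 2.0761)
m - 1/(222 + I(21, 26)) = 982/473 - 1/(222 + (59*26 + 69*21)) = 982/473 - 1/(222 + (1534 + 1449)) = 982/473 - 1/(222 + 2983) = 982/473 - 1/3205 = 3146837/1515965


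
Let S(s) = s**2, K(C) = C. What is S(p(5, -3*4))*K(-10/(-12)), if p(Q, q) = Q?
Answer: 125/6 ≈ 20.833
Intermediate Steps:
S(p(5, -3*4))*K(-10/(-12)) = 5**2*(-10/(-12)) = 25*(-10*(-1/12)) = 25*(5/6) = 125/6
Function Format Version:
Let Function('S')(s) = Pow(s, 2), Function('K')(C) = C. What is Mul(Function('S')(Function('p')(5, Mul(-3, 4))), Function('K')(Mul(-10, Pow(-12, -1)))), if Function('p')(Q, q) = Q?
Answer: Rational(125, 6) ≈ 20.833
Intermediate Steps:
Mul(Function('S')(Function('p')(5, Mul(-3, 4))), Function('K')(Mul(-10, Pow(-12, -1)))) = Mul(Pow(5, 2), Mul(-10, Pow(-12, -1))) = Mul(25, Mul(-10, Rational(-1, 12))) = Mul(25, Rational(5, 6)) = Rational(125, 6)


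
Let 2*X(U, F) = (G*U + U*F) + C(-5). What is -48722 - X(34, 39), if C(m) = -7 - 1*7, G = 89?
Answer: -50891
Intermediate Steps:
C(m) = -14 (C(m) = -7 - 7 = -14)
X(U, F) = -7 + 89*U/2 + F*U/2 (X(U, F) = ((89*U + U*F) - 14)/2 = ((89*U + F*U) - 14)/2 = (-14 + 89*U + F*U)/2 = -7 + 89*U/2 + F*U/2)
-48722 - X(34, 39) = -48722 - (-7 + (89/2)*34 + (½)*39*34) = -48722 - (-7 + 1513 + 663) = -48722 - 1*2169 = -48722 - 2169 = -50891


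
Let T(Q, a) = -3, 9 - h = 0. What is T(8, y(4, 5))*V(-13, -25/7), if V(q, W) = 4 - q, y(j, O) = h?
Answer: -51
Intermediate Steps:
h = 9 (h = 9 - 1*0 = 9 + 0 = 9)
y(j, O) = 9
T(8, y(4, 5))*V(-13, -25/7) = -3*(4 - 1*(-13)) = -3*(4 + 13) = -3*17 = -51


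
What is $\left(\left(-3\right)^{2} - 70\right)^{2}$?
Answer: $3721$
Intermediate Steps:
$\left(\left(-3\right)^{2} - 70\right)^{2} = \left(9 - 70\right)^{2} = \left(-61\right)^{2} = 3721$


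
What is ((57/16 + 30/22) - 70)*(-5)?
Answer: 57265/176 ≈ 325.37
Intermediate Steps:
((57/16 + 30/22) - 70)*(-5) = ((57*(1/16) + 30*(1/22)) - 70)*(-5) = ((57/16 + 15/11) - 70)*(-5) = (867/176 - 70)*(-5) = -11453/176*(-5) = 57265/176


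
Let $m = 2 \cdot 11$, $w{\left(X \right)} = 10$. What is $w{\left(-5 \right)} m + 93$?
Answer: $313$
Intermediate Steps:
$m = 22$
$w{\left(-5 \right)} m + 93 = 10 \cdot 22 + 93 = 220 + 93 = 313$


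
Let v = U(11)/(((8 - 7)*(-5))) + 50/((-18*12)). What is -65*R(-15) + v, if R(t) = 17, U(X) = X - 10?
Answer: -596933/540 ≈ -1105.4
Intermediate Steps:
U(X) = -10 + X
v = -233/540 (v = (-10 + 11)/(((8 - 7)*(-5))) + 50/((-18*12)) = 1/(1*(-5)) + 50/(-216) = 1/(-5) + 50*(-1/216) = 1*(-⅕) - 25/108 = -⅕ - 25/108 = -233/540 ≈ -0.43148)
-65*R(-15) + v = -65*17 - 233/540 = -1105 - 233/540 = -596933/540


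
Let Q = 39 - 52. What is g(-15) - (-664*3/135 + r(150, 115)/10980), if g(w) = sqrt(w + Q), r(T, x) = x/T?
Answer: 4860457/329400 + 2*I*sqrt(7) ≈ 14.755 + 5.2915*I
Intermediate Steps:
Q = -13
g(w) = sqrt(-13 + w) (g(w) = sqrt(w - 13) = sqrt(-13 + w))
g(-15) - (-664*3/135 + r(150, 115)/10980) = sqrt(-13 - 15) - (-664*3/135 + (115/150)/10980) = sqrt(-28) - (-1992*1/135 + (115*(1/150))*(1/10980)) = 2*I*sqrt(7) - (-664/45 + (23/30)*(1/10980)) = 2*I*sqrt(7) - (-664/45 + 23/329400) = 2*I*sqrt(7) - 1*(-4860457/329400) = 2*I*sqrt(7) + 4860457/329400 = 4860457/329400 + 2*I*sqrt(7)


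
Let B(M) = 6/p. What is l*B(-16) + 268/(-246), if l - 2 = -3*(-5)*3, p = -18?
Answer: -687/41 ≈ -16.756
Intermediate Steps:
B(M) = -1/3 (B(M) = 6/(-18) = 6*(-1/18) = -1/3)
l = 47 (l = 2 - 3*(-5)*3 = 2 + 15*3 = 2 + 45 = 47)
l*B(-16) + 268/(-246) = 47*(-1/3) + 268/(-246) = -47/3 + 268*(-1/246) = -47/3 - 134/123 = -687/41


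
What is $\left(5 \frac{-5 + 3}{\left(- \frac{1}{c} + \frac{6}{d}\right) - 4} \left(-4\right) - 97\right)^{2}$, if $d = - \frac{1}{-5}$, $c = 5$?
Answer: $\frac{151609969}{16641} \approx 9110.6$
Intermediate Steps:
$d = \frac{1}{5}$ ($d = \left(-1\right) \left(- \frac{1}{5}\right) = \frac{1}{5} \approx 0.2$)
$\left(5 \frac{-5 + 3}{\left(- \frac{1}{c} + \frac{6}{d}\right) - 4} \left(-4\right) - 97\right)^{2} = \left(5 \frac{-5 + 3}{\left(- \frac{1}{5} + 6 \frac{1}{\frac{1}{5}}\right) - 4} \left(-4\right) - 97\right)^{2} = \left(5 \left(- \frac{2}{\left(\left(-1\right) \frac{1}{5} + 6 \cdot 5\right) - 4}\right) \left(-4\right) - 97\right)^{2} = \left(5 \left(- \frac{2}{\left(- \frac{1}{5} + 30\right) - 4}\right) \left(-4\right) - 97\right)^{2} = \left(5 \left(- \frac{2}{\frac{149}{5} - 4}\right) \left(-4\right) - 97\right)^{2} = \left(5 \left(- \frac{2}{\frac{129}{5}}\right) \left(-4\right) - 97\right)^{2} = \left(5 \left(\left(-2\right) \frac{5}{129}\right) \left(-4\right) - 97\right)^{2} = \left(5 \left(- \frac{10}{129}\right) \left(-4\right) - 97\right)^{2} = \left(\left(- \frac{50}{129}\right) \left(-4\right) - 97\right)^{2} = \left(\frac{200}{129} - 97\right)^{2} = \left(- \frac{12313}{129}\right)^{2} = \frac{151609969}{16641}$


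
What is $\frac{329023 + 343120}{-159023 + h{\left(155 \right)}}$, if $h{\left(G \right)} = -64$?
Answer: $- \frac{672143}{159087} \approx -4.225$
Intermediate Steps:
$\frac{329023 + 343120}{-159023 + h{\left(155 \right)}} = \frac{329023 + 343120}{-159023 - 64} = \frac{672143}{-159087} = 672143 \left(- \frac{1}{159087}\right) = - \frac{672143}{159087}$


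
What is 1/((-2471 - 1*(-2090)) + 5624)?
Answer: 1/5243 ≈ 0.00019073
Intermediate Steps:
1/((-2471 - 1*(-2090)) + 5624) = 1/((-2471 + 2090) + 5624) = 1/(-381 + 5624) = 1/5243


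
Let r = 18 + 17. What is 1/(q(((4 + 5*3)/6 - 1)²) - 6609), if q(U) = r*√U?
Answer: -6/39199 ≈ -0.00015307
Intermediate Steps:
r = 35
q(U) = 35*√U
1/(q(((4 + 5*3)/6 - 1)²) - 6609) = 1/(35*√(((4 + 5*3)/6 - 1)²) - 6609) = 1/(35*√(((4 + 15)*(⅙) - 1)²) - 6609) = 1/(35*√((19*(⅙) - 1)²) - 6609) = 1/(35*√((19/6 - 1)²) - 6609) = 1/(35*√((13/6)²) - 6609) = 1/(35*√(169/36) - 6609) = 1/(35*(13/6) - 6609) = 1/(455/6 - 6609) = 1/(-39199/6) = -6/39199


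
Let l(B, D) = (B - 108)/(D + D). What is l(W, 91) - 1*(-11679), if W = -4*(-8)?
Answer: 1062751/91 ≈ 11679.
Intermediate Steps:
W = 32
l(B, D) = (-108 + B)/(2*D) (l(B, D) = (-108 + B)/((2*D)) = (-108 + B)*(1/(2*D)) = (-108 + B)/(2*D))
l(W, 91) - 1*(-11679) = (½)*(-108 + 32)/91 - 1*(-11679) = (½)*(1/91)*(-76) + 11679 = -38/91 + 11679 = 1062751/91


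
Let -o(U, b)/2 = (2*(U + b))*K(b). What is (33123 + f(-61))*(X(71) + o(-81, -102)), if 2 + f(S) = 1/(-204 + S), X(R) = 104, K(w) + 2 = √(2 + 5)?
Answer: -2387361408/53 + 6424810848*√7/265 ≈ 1.9101e+7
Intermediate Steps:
K(w) = -2 + √7 (K(w) = -2 + √(2 + 5) = -2 + √7)
o(U, b) = -2*(-2 + √7)*(2*U + 2*b) (o(U, b) = -2*2*(U + b)*(-2 + √7) = -2*(2*U + 2*b)*(-2 + √7) = -2*(-2 + √7)*(2*U + 2*b))
f(S) = -2 + 1/(-204 + S)
(33123 + f(-61))*(X(71) + o(-81, -102)) = (33123 + (409 - 2*(-61))/(-204 - 61))*(104 + 4*(2 - √7)*(-81 - 102)) = (33123 + (409 + 122)/(-265))*(104 + 4*(2 - √7)*(-183)) = (33123 - 1/265*531)*(104 + (-1464 + 732*√7)) = (33123 - 531/265)*(-1360 + 732*√7) = 8777064*(-1360 + 732*√7)/265 = -2387361408/53 + 6424810848*√7/265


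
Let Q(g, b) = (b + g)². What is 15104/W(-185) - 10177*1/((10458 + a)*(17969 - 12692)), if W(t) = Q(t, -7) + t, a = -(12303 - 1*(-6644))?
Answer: 676978908295/1643089099587 ≈ 0.41202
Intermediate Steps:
a = -18947 (a = -(12303 + 6644) = -1*18947 = -18947)
W(t) = t + (-7 + t)² (W(t) = (-7 + t)² + t = t + (-7 + t)²)
15104/W(-185) - 10177*1/((10458 + a)*(17969 - 12692)) = 15104/(-185 + (-7 - 185)²) - 10177*1/((10458 - 18947)*(17969 - 12692)) = 15104/(-185 + (-192)²) - 10177/((-8489*5277)) = 15104/(-185 + 36864) - 10177/(-44796453) = 15104/36679 - 10177*(-1/44796453) = 15104*(1/36679) + 10177/44796453 = 15104/36679 + 10177/44796453 = 676978908295/1643089099587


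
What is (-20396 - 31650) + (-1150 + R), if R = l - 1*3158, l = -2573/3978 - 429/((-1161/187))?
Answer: -1069763137/19006 ≈ -56286.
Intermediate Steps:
l = 1300987/19006 (l = -2573*1/3978 - 429/((-1161*1/187)) = -2573/3978 - 429/(-1161/187) = -2573/3978 - 429*(-187/1161) = -2573/3978 + 26741/387 = 1300987/19006 ≈ 68.451)
R = -58719961/19006 (R = 1300987/19006 - 1*3158 = 1300987/19006 - 3158 = -58719961/19006 ≈ -3089.5)
(-20396 - 31650) + (-1150 + R) = (-20396 - 31650) + (-1150 - 58719961/19006) = -52046 - 80576861/19006 = -1069763137/19006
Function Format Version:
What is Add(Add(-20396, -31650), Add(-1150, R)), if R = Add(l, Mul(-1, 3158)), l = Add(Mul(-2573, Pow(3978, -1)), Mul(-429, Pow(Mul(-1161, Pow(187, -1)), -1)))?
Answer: Rational(-1069763137, 19006) ≈ -56286.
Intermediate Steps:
l = Rational(1300987, 19006) (l = Add(Mul(-2573, Rational(1, 3978)), Mul(-429, Pow(Mul(-1161, Rational(1, 187)), -1))) = Add(Rational(-2573, 3978), Mul(-429, Pow(Rational(-1161, 187), -1))) = Add(Rational(-2573, 3978), Mul(-429, Rational(-187, 1161))) = Add(Rational(-2573, 3978), Rational(26741, 387)) = Rational(1300987, 19006) ≈ 68.451)
R = Rational(-58719961, 19006) (R = Add(Rational(1300987, 19006), Mul(-1, 3158)) = Add(Rational(1300987, 19006), -3158) = Rational(-58719961, 19006) ≈ -3089.5)
Add(Add(-20396, -31650), Add(-1150, R)) = Add(Add(-20396, -31650), Add(-1150, Rational(-58719961, 19006))) = Add(-52046, Rational(-80576861, 19006)) = Rational(-1069763137, 19006)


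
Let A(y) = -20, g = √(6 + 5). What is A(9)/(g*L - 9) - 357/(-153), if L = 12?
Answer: 1109/501 - 80*√11/501 ≈ 1.6840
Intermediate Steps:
g = √11 ≈ 3.3166
A(9)/(g*L - 9) - 357/(-153) = -20/(√11*12 - 9) - 357/(-153) = -20/(12*√11 - 9) - 357*(-1/153) = -20/(-9 + 12*√11) + 7/3 = 7/3 - 20/(-9 + 12*√11)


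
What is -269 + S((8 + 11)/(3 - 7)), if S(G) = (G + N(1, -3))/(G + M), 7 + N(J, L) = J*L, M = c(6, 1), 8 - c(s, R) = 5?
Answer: -1824/7 ≈ -260.57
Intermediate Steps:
c(s, R) = 3 (c(s, R) = 8 - 1*5 = 8 - 5 = 3)
M = 3
N(J, L) = -7 + J*L
S(G) = (-10 + G)/(3 + G) (S(G) = (G + (-7 + 1*(-3)))/(G + 3) = (G + (-7 - 3))/(3 + G) = (G - 10)/(3 + G) = (-10 + G)/(3 + G))
-269 + S((8 + 11)/(3 - 7)) = -269 + (-10 + (8 + 11)/(3 - 7))/(3 + (8 + 11)/(3 - 7)) = -269 + (-10 + 19/(-4))/(3 + 19/(-4)) = -269 + (-10 + 19*(-¼))/(3 + 19*(-¼)) = -269 + (-10 - 19/4)/(3 - 19/4) = -269 - 59/4/(-7/4) = -269 - 4/7*(-59/4) = -269 + 59/7 = -1824/7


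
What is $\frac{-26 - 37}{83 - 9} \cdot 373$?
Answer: $- \frac{23499}{74} \approx -317.55$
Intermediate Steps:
$\frac{-26 - 37}{83 - 9} \cdot 373 = - \frac{63}{74} \cdot 373 = \left(-63\right) \frac{1}{74} \cdot 373 = \left(- \frac{63}{74}\right) 373 = - \frac{23499}{74}$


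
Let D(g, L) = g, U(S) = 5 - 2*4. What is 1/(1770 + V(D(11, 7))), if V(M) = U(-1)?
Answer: 1/1767 ≈ 0.00056593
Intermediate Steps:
U(S) = -3 (U(S) = 5 - 8 = -3)
V(M) = -3
1/(1770 + V(D(11, 7))) = 1/(1770 - 3) = 1/1767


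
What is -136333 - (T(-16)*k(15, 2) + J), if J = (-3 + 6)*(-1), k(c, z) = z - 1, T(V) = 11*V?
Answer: -136154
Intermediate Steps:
k(c, z) = -1 + z
J = -3 (J = 3*(-1) = -3)
-136333 - (T(-16)*k(15, 2) + J) = -136333 - ((11*(-16))*(-1 + 2) - 3) = -136333 - (-176*1 - 3) = -136333 - (-176 - 3) = -136333 - 1*(-179) = -136333 + 179 = -136154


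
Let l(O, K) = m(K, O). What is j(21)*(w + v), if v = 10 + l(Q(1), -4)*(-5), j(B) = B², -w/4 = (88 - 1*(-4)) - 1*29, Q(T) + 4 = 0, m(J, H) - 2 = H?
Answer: -102312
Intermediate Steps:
m(J, H) = 2 + H
Q(T) = -4 (Q(T) = -4 + 0 = -4)
l(O, K) = 2 + O
w = -252 (w = -4*((88 - 1*(-4)) - 1*29) = -4*((88 + 4) - 29) = -4*(92 - 29) = -4*63 = -252)
v = 20 (v = 10 + (2 - 4)*(-5) = 10 - 2*(-5) = 10 + 10 = 20)
j(21)*(w + v) = 21²*(-252 + 20) = 441*(-232) = -102312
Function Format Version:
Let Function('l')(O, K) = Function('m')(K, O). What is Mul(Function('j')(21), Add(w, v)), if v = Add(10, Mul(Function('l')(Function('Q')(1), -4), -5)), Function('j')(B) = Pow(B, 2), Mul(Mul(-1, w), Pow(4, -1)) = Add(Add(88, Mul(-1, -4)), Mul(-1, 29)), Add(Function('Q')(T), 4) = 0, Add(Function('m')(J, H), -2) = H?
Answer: -102312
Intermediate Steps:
Function('m')(J, H) = Add(2, H)
Function('Q')(T) = -4 (Function('Q')(T) = Add(-4, 0) = -4)
Function('l')(O, K) = Add(2, O)
w = -252 (w = Mul(-4, Add(Add(88, Mul(-1, -4)), Mul(-1, 29))) = Mul(-4, Add(Add(88, 4), -29)) = Mul(-4, Add(92, -29)) = Mul(-4, 63) = -252)
v = 20 (v = Add(10, Mul(Add(2, -4), -5)) = Add(10, Mul(-2, -5)) = Add(10, 10) = 20)
Mul(Function('j')(21), Add(w, v)) = Mul(Pow(21, 2), Add(-252, 20)) = Mul(441, -232) = -102312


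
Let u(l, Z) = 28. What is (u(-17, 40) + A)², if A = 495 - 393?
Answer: 16900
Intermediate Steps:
A = 102
(u(-17, 40) + A)² = (28 + 102)² = 130² = 16900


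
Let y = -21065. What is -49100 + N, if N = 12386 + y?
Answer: -57779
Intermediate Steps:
N = -8679 (N = 12386 - 21065 = -8679)
-49100 + N = -49100 - 8679 = -57779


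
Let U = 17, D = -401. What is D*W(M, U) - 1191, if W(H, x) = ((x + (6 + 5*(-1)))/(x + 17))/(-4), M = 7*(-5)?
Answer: -77379/68 ≈ -1137.9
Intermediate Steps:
M = -35
W(H, x) = -(1 + x)/(4*(17 + x)) (W(H, x) = ((x + (6 - 5))/(17 + x))*(-1/4) = ((x + 1)/(17 + x))*(-1/4) = ((1 + x)/(17 + x))*(-1/4) = -(1 + x)/(4*(17 + x)))
D*W(M, U) - 1191 = -401*(-1 - 1*17)/(4*(17 + 17)) - 1191 = -401*(-1 - 17)/(4*34) - 1191 = -401*(-18)/(4*34) - 1191 = -401*(-9/68) - 1191 = 3609/68 - 1191 = -77379/68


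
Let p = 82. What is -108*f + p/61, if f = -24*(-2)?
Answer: -316142/61 ≈ -5182.7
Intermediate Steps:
f = 48
-108*f + p/61 = -108*48 + 82/61 = -5184 + 82*(1/61) = -5184 + 82/61 = -316142/61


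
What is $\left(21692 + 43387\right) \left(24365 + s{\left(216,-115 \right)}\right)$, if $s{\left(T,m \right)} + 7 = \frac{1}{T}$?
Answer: $\frac{38044669999}{24} \approx 1.5852 \cdot 10^{9}$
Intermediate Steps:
$s{\left(T,m \right)} = -7 + \frac{1}{T}$
$\left(21692 + 43387\right) \left(24365 + s{\left(216,-115 \right)}\right) = \left(21692 + 43387\right) \left(24365 - \left(7 - \frac{1}{216}\right)\right) = 65079 \left(24365 + \left(-7 + \frac{1}{216}\right)\right) = 65079 \left(24365 - \frac{1511}{216}\right) = 65079 \cdot \frac{5261329}{216} = \frac{38044669999}{24}$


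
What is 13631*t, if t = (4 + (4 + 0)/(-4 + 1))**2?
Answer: 872384/9 ≈ 96932.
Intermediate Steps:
t = 64/9 (t = (4 + 4/(-3))**2 = (4 + 4*(-1/3))**2 = (4 - 4/3)**2 = (8/3)**2 = 64/9 ≈ 7.1111)
13631*t = 13631*(64/9) = 872384/9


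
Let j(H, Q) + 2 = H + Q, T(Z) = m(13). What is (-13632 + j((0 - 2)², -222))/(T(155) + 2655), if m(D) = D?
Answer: -3463/667 ≈ -5.1919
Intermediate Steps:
T(Z) = 13
j(H, Q) = -2 + H + Q (j(H, Q) = -2 + (H + Q) = -2 + H + Q)
(-13632 + j((0 - 2)², -222))/(T(155) + 2655) = (-13632 + (-2 + (0 - 2)² - 222))/(13 + 2655) = (-13632 + (-2 + (-2)² - 222))/2668 = (-13632 + (-2 + 4 - 222))*(1/2668) = (-13632 - 220)*(1/2668) = -13852*1/2668 = -3463/667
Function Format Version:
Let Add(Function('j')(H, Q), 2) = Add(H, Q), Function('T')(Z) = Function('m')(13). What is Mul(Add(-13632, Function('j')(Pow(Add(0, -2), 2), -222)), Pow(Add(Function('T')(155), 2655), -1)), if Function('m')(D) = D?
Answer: Rational(-3463, 667) ≈ -5.1919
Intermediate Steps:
Function('T')(Z) = 13
Function('j')(H, Q) = Add(-2, H, Q) (Function('j')(H, Q) = Add(-2, Add(H, Q)) = Add(-2, H, Q))
Mul(Add(-13632, Function('j')(Pow(Add(0, -2), 2), -222)), Pow(Add(Function('T')(155), 2655), -1)) = Mul(Add(-13632, Add(-2, Pow(Add(0, -2), 2), -222)), Pow(Add(13, 2655), -1)) = Mul(Add(-13632, Add(-2, Pow(-2, 2), -222)), Pow(2668, -1)) = Mul(Add(-13632, Add(-2, 4, -222)), Rational(1, 2668)) = Mul(Add(-13632, -220), Rational(1, 2668)) = Mul(-13852, Rational(1, 2668)) = Rational(-3463, 667)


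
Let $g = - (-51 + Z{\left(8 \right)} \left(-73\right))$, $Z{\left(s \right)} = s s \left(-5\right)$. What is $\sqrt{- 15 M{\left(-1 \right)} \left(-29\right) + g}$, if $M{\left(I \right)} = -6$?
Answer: $i \sqrt{25919} \approx 160.99 i$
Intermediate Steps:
$Z{\left(s \right)} = - 5 s^{2}$ ($Z{\left(s \right)} = s^{2} \left(-5\right) = - 5 s^{2}$)
$g = -23309$ ($g = - (-51 + - 5 \cdot 8^{2} \left(-73\right)) = - (-51 + \left(-5\right) 64 \left(-73\right)) = - (-51 - -23360) = - (-51 + 23360) = \left(-1\right) 23309 = -23309$)
$\sqrt{- 15 M{\left(-1 \right)} \left(-29\right) + g} = \sqrt{\left(-15\right) \left(-6\right) \left(-29\right) - 23309} = \sqrt{90 \left(-29\right) - 23309} = \sqrt{-2610 - 23309} = \sqrt{-25919} = i \sqrt{25919}$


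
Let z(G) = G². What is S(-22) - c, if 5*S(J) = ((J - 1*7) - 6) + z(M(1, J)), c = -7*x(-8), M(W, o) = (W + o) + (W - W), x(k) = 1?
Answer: 441/5 ≈ 88.200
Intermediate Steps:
M(W, o) = W + o (M(W, o) = (W + o) + 0 = W + o)
c = -7 (c = -7*1 = -7)
S(J) = -13/5 + J/5 + (1 + J)²/5 (S(J) = (((J - 1*7) - 6) + (1 + J)²)/5 = (((J - 7) - 6) + (1 + J)²)/5 = (((-7 + J) - 6) + (1 + J)²)/5 = ((-13 + J) + (1 + J)²)/5 = (-13 + J + (1 + J)²)/5 = -13/5 + J/5 + (1 + J)²/5)
S(-22) - c = (-13/5 + (⅕)*(-22) + (1 - 22)²/5) - 1*(-7) = (-13/5 - 22/5 + (⅕)*(-21)²) + 7 = (-13/5 - 22/5 + (⅕)*441) + 7 = (-13/5 - 22/5 + 441/5) + 7 = 406/5 + 7 = 441/5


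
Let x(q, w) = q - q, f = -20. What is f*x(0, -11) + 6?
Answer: 6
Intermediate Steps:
x(q, w) = 0
f*x(0, -11) + 6 = -20*0 + 6 = 0 + 6 = 6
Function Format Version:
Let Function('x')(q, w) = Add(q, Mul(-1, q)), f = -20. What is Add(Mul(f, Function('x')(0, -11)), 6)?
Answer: 6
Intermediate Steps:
Function('x')(q, w) = 0
Add(Mul(f, Function('x')(0, -11)), 6) = Add(Mul(-20, 0), 6) = Add(0, 6) = 6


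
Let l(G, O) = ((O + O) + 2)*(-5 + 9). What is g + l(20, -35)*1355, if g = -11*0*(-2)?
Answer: -368560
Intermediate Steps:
l(G, O) = 8 + 8*O (l(G, O) = (2*O + 2)*4 = (2 + 2*O)*4 = 8 + 8*O)
g = 0 (g = 0*(-2) = 0)
g + l(20, -35)*1355 = 0 + (8 + 8*(-35))*1355 = 0 + (8 - 280)*1355 = 0 - 272*1355 = 0 - 368560 = -368560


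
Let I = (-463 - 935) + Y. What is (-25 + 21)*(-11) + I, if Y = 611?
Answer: -743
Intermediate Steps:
I = -787 (I = (-463 - 935) + 611 = -1398 + 611 = -787)
(-25 + 21)*(-11) + I = (-25 + 21)*(-11) - 787 = -4*(-11) - 787 = 44 - 787 = -743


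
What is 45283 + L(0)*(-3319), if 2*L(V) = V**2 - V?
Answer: 45283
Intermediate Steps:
L(V) = V**2/2 - V/2 (L(V) = (V**2 - V)/2 = V**2/2 - V/2)
45283 + L(0)*(-3319) = 45283 + ((1/2)*0*(-1 + 0))*(-3319) = 45283 + ((1/2)*0*(-1))*(-3319) = 45283 + 0*(-3319) = 45283 + 0 = 45283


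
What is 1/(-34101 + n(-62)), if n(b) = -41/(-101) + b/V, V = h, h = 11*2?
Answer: -1111/37888891 ≈ -2.9323e-5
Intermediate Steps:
h = 22
V = 22
n(b) = 41/101 + b/22 (n(b) = -41/(-101) + b/22 = -41*(-1/101) + b*(1/22) = 41/101 + b/22)
1/(-34101 + n(-62)) = 1/(-34101 + (41/101 + (1/22)*(-62))) = 1/(-34101 + (41/101 - 31/11)) = 1/(-34101 - 2680/1111) = 1/(-37888891/1111) = -1111/37888891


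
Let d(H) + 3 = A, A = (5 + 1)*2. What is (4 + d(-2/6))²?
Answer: 169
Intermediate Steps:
A = 12 (A = 6*2 = 12)
d(H) = 9 (d(H) = -3 + 12 = 9)
(4 + d(-2/6))² = (4 + 9)² = 13² = 169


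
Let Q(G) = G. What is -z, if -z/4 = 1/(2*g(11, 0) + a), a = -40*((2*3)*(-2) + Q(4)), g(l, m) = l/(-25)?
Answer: 50/3989 ≈ 0.012534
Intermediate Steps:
g(l, m) = -l/25 (g(l, m) = l*(-1/25) = -l/25)
a = 320 (a = -40*((2*3)*(-2) + 4) = -40*(6*(-2) + 4) = -40*(-12 + 4) = -40*(-8) = -1*(-320) = 320)
z = -50/3989 (z = -4/(2*(-1/25*11) + 320) = -4/(2*(-11/25) + 320) = -4/(-22/25 + 320) = -4/7978/25 = -4*25/7978 = -50/3989 ≈ -0.012534)
-z = -1*(-50/3989) = 50/3989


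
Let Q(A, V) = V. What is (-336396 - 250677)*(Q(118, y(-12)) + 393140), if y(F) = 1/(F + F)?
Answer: -1846414838069/8 ≈ -2.3080e+11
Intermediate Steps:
y(F) = 1/(2*F)
(-336396 - 250677)*(Q(118, y(-12)) + 393140) = (-336396 - 250677)*((½)/(-12) + 393140) = -587073*((½)*(-1/12) + 393140) = -587073*(-1/24 + 393140) = -587073*9435359/24 = -1846414838069/8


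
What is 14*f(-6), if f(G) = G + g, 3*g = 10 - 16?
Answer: -112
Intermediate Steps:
g = -2 (g = (10 - 16)/3 = (1/3)*(-6) = -2)
f(G) = -2 + G (f(G) = G - 2 = -2 + G)
14*f(-6) = 14*(-2 - 6) = 14*(-8) = -112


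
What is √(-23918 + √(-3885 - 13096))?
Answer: √(-23918 + I*√16981) ≈ 0.4213 + 154.66*I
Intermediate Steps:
√(-23918 + √(-3885 - 13096)) = √(-23918 + √(-16981)) = √(-23918 + I*√16981)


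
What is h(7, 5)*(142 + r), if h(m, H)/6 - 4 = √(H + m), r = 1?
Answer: 3432 + 1716*√3 ≈ 6404.2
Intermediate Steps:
h(m, H) = 24 + 6*√(H + m)
h(7, 5)*(142 + r) = (24 + 6*√(5 + 7))*(142 + 1) = (24 + 6*√12)*143 = (24 + 6*(2*√3))*143 = (24 + 12*√3)*143 = 3432 + 1716*√3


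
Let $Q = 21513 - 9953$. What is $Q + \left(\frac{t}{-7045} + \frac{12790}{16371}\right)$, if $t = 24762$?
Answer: $\frac{1332942241048}{115333695} \approx 11557.0$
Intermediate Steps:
$Q = 11560$ ($Q = 21513 - 9953 = 11560$)
$Q + \left(\frac{t}{-7045} + \frac{12790}{16371}\right) = 11560 + \left(\frac{24762}{-7045} + \frac{12790}{16371}\right) = 11560 + \left(24762 \left(- \frac{1}{7045}\right) + 12790 \cdot \frac{1}{16371}\right) = 11560 + \left(- \frac{24762}{7045} + \frac{12790}{16371}\right) = 11560 - \frac{315273152}{115333695} = \frac{1332942241048}{115333695}$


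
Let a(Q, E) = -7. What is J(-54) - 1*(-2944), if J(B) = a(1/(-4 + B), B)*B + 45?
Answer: 3367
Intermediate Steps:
J(B) = 45 - 7*B (J(B) = -7*B + 45 = 45 - 7*B)
J(-54) - 1*(-2944) = (45 - 7*(-54)) - 1*(-2944) = (45 + 378) + 2944 = 423 + 2944 = 3367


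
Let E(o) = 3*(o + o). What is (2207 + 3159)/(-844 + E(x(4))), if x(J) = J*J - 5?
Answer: -2683/389 ≈ -6.8972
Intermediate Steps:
x(J) = -5 + J² (x(J) = J² - 5 = -5 + J²)
E(o) = 6*o (E(o) = 3*(2*o) = 6*o)
(2207 + 3159)/(-844 + E(x(4))) = (2207 + 3159)/(-844 + 6*(-5 + 4²)) = 5366/(-844 + 6*(-5 + 16)) = 5366/(-844 + 6*11) = 5366/(-844 + 66) = 5366/(-778) = 5366*(-1/778) = -2683/389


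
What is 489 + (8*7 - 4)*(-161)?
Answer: -7883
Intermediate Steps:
489 + (8*7 - 4)*(-161) = 489 + (56 - 4)*(-161) = 489 + 52*(-161) = 489 - 8372 = -7883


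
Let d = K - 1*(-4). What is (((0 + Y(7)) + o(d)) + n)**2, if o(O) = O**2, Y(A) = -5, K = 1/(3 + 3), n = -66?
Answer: 3728761/1296 ≈ 2877.1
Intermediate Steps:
K = 1/6 ≈ 0.16667
d = 25/6 (d = 1/6 - 1*(-4) = 1/6 + 4 = 25/6 ≈ 4.1667)
(((0 + Y(7)) + o(d)) + n)**2 = (((0 - 5) + (25/6)**2) - 66)**2 = ((-5 + 625/36) - 66)**2 = (445/36 - 66)**2 = (-1931/36)**2 = 3728761/1296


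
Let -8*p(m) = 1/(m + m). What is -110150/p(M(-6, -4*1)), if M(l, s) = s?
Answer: -7049600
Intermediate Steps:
p(m) = -1/(16*m) (p(m) = -1/(8*(m + m)) = -1/(2*m)/8 = -1/(16*m))
-110150/p(M(-6, -4*1)) = -110150/((-1/(16*((-4*1))))) = -110150/((-1/16/(-4))) = -110150/((-1/16*(-1/4))) = -110150/1/64 = -110150*64 = -7049600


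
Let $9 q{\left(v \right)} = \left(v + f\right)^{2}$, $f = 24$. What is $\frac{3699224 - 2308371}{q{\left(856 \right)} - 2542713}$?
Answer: $- \frac{12517677}{22110017} \approx -0.56615$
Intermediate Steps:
$q{\left(v \right)} = \frac{\left(24 + v\right)^{2}}{9}$ ($q{\left(v \right)} = \frac{\left(v + 24\right)^{2}}{9} = \frac{\left(24 + v\right)^{2}}{9}$)
$\frac{3699224 - 2308371}{q{\left(856 \right)} - 2542713} = \frac{3699224 - 2308371}{\frac{\left(24 + 856\right)^{2}}{9} - 2542713} = \frac{1390853}{\frac{880^{2}}{9} - 2542713} = \frac{1390853}{\frac{1}{9} \cdot 774400 - 2542713} = \frac{1390853}{\frac{774400}{9} - 2542713} = \frac{1390853}{- \frac{22110017}{9}} = 1390853 \left(- \frac{9}{22110017}\right) = - \frac{12517677}{22110017}$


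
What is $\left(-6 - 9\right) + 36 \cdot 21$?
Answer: $741$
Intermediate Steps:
$\left(-6 - 9\right) + 36 \cdot 21 = \left(-6 - 9\right) + 756 = -15 + 756 = 741$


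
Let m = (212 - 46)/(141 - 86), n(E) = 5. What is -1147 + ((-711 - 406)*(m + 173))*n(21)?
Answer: -10826294/11 ≈ -9.8421e+5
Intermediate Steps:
m = 166/55 ≈ 3.0182
-1147 + ((-711 - 406)*(m + 173))*n(21) = -1147 + ((-711 - 406)*(166/55 + 173))*5 = -1147 - 1117*9681/55*5 = -1147 - 10813677/55*5 = -1147 - 10813677/11 = -10826294/11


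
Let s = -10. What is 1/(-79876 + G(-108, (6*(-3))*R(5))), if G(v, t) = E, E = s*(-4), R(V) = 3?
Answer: -1/79836 ≈ -1.2526e-5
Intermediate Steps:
E = 40 (E = -10*(-4) = 40)
G(v, t) = 40
1/(-79876 + G(-108, (6*(-3))*R(5))) = 1/(-79876 + 40) = 1/(-79836) = -1/79836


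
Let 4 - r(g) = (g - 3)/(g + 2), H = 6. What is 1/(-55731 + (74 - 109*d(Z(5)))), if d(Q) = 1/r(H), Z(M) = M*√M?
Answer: -29/1614925 ≈ -1.7957e-5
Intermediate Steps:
Z(M) = M^(3/2)
r(g) = 4 - (-3 + g)/(2 + g) (r(g) = 4 - (g - 3)/(g + 2) = 4 - (-3 + g)/(2 + g))
d(Q) = 8/29 (d(Q) = 1/((11 + 3*6)/(2 + 6)) = 1/((11 + 18)/8) = 1/((⅛)*29) = 1/(29/8) = 8/29)
1/(-55731 + (74 - 109*d(Z(5)))) = 1/(-55731 + (74 - 109*8/29)) = 1/(-55731 + (74 - 872/29)) = 1/(-55731 + 1274/29) = 1/(-1614925/29) = -29/1614925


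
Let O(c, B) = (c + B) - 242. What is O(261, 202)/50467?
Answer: 221/50467 ≈ 0.0043791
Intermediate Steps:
O(c, B) = -242 + B + c (O(c, B) = (B + c) - 242 = -242 + B + c)
O(261, 202)/50467 = (-242 + 202 + 261)/50467 = 221*(1/50467) = 221/50467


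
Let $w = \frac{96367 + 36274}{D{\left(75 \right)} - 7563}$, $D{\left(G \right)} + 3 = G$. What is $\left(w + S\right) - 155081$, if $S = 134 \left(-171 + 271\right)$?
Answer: $- \frac{1061465012}{7491} \approx -1.417 \cdot 10^{5}$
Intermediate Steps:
$D{\left(G \right)} = -3 + G$
$S = 13400$ ($S = 134 \cdot 100 = 13400$)
$w = - \frac{132641}{7491}$ ($w = \frac{96367 + 36274}{\left(-3 + 75\right) - 7563} = \frac{132641}{72 - 7563} = \frac{132641}{-7491} = 132641 \left(- \frac{1}{7491}\right) = - \frac{132641}{7491} \approx -17.707$)
$\left(w + S\right) - 155081 = \left(- \frac{132641}{7491} + 13400\right) - 155081 = \frac{100246759}{7491} - 155081 = - \frac{1061465012}{7491}$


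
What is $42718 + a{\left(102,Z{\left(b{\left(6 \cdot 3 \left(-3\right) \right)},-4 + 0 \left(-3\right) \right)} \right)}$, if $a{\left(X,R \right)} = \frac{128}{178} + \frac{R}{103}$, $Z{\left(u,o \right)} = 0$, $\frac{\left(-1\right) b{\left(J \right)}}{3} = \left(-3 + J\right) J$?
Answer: $\frac{3801966}{89} \approx 42719.0$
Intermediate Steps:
$b{\left(J \right)} = - 3 J \left(-3 + J\right)$ ($b{\left(J \right)} = - 3 \left(-3 + J\right) J = - 3 J \left(-3 + J\right)$)
$a{\left(X,R \right)} = \frac{64}{89} + \frac{R}{103}$ ($a{\left(X,R \right)} = 128 \cdot \frac{1}{178} + R \frac{1}{103} = \frac{64}{89} + \frac{R}{103}$)
$42718 + a{\left(102,Z{\left(b{\left(6 \cdot 3 \left(-3\right) \right)},-4 + 0 \left(-3\right) \right)} \right)} = 42718 + \left(\frac{64}{89} + \frac{1}{103} \cdot 0\right) = 42718 + \left(\frac{64}{89} + 0\right) = 42718 + \frac{64}{89} = \frac{3801966}{89}$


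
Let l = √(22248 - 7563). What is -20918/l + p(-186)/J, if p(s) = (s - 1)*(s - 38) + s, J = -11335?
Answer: -41702/11335 - 20918*√14685/14685 ≈ -176.30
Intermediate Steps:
l = √14685 ≈ 121.18
p(s) = s + (-1 + s)*(-38 + s) (p(s) = (-1 + s)*(-38 + s) + s = s + (-1 + s)*(-38 + s))
-20918/l + p(-186)/J = -20918*√14685/14685 + (38 + (-186)² - 38*(-186))/(-11335) = -20918*√14685/14685 + (38 + 34596 + 7068)*(-1/11335) = -20918*√14685/14685 + 41702*(-1/11335) = -20918*√14685/14685 - 41702/11335 = -41702/11335 - 20918*√14685/14685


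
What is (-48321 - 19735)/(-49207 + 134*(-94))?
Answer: 68056/61803 ≈ 1.1012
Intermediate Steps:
(-48321 - 19735)/(-49207 + 134*(-94)) = -68056/(-49207 - 12596) = -68056/(-61803) = -68056*(-1/61803) = 68056/61803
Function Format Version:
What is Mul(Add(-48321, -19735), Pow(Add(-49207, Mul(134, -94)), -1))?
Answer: Rational(68056, 61803) ≈ 1.1012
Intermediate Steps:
Mul(Add(-48321, -19735), Pow(Add(-49207, Mul(134, -94)), -1)) = Mul(-68056, Pow(Add(-49207, -12596), -1)) = Mul(-68056, Pow(-61803, -1)) = Mul(-68056, Rational(-1, 61803)) = Rational(68056, 61803)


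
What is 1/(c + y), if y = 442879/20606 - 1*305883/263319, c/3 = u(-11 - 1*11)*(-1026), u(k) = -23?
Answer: 1808650438/128078370917873 ≈ 1.4121e-5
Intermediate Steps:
c = 70794 (c = 3*(-23*(-1026)) = 3*23598 = 70794)
y = 36771810101/1808650438 (y = 442879*(1/20606) - 305883*1/263319 = 442879/20606 - 101961/87773 = 36771810101/1808650438 ≈ 20.331)
1/(c + y) = 1/(70794 + 36771810101/1808650438) = 1/(128078370917873/1808650438) = 1808650438/128078370917873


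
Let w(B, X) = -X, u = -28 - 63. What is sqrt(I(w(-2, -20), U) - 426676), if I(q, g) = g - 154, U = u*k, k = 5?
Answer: I*sqrt(427285) ≈ 653.67*I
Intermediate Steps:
u = -91
U = -455 (U = -91*5 = -455)
I(q, g) = -154 + g
sqrt(I(w(-2, -20), U) - 426676) = sqrt((-154 - 455) - 426676) = sqrt(-609 - 426676) = sqrt(-427285) = I*sqrt(427285)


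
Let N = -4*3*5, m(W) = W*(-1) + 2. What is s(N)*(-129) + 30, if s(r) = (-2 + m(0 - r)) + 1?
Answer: 7641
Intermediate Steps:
m(W) = 2 - W (m(W) = -W + 2 = 2 - W)
N = -60 (N = -12*5 = -60)
s(r) = 1 + r (s(r) = (-2 + (2 - (0 - r))) + 1 = (-2 + (2 - (-1)*r)) + 1 = (-2 + (2 + r)) + 1 = r + 1 = 1 + r)
s(N)*(-129) + 30 = (1 - 60)*(-129) + 30 = -59*(-129) + 30 = 7611 + 30 = 7641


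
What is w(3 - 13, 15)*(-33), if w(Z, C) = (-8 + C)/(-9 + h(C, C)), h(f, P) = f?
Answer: -77/2 ≈ -38.500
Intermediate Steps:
w(Z, C) = (-8 + C)/(-9 + C)
w(3 - 13, 15)*(-33) = ((-8 + 15)/(-9 + 15))*(-33) = (7/6)*(-33) = -77/2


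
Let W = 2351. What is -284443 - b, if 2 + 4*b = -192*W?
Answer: -343189/2 ≈ -1.7159e+5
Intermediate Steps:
b = -225697/2 (b = -½ + (-192*2351)/4 = -½ + (¼)*(-451392) = -½ - 112848 = -225697/2 ≈ -1.1285e+5)
-284443 - b = -284443 - 1*(-225697/2) = -284443 + 225697/2 = -343189/2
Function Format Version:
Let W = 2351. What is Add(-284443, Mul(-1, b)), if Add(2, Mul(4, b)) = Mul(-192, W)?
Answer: Rational(-343189, 2) ≈ -1.7159e+5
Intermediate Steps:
b = Rational(-225697, 2) (b = Add(Rational(-1, 2), Mul(Rational(1, 4), Mul(-192, 2351))) = Add(Rational(-1, 2), Mul(Rational(1, 4), -451392)) = Add(Rational(-1, 2), -112848) = Rational(-225697, 2) ≈ -1.1285e+5)
Add(-284443, Mul(-1, b)) = Add(-284443, Mul(-1, Rational(-225697, 2))) = Add(-284443, Rational(225697, 2)) = Rational(-343189, 2)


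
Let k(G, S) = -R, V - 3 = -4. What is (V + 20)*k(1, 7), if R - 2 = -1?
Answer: -19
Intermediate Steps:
V = -1 (V = 3 - 4 = -1)
R = 1 (R = 2 - 1 = 1)
k(G, S) = -1 (k(G, S) = -1*1 = -1)
(V + 20)*k(1, 7) = (-1 + 20)*(-1) = 19*(-1) = -19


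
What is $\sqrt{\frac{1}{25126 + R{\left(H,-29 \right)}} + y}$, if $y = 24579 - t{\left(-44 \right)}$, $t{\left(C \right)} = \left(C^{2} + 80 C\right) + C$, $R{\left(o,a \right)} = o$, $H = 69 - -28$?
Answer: $\frac{\sqrt{16672886323126}}{25223} \approx 161.89$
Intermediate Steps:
$H = 97$ ($H = 69 + 28 = 97$)
$t{\left(C \right)} = C^{2} + 81 C$
$y = 26207$ ($y = 24579 - - 44 \left(81 - 44\right) = 24579 - \left(-44\right) 37 = 24579 - -1628 = 24579 + 1628 = 26207$)
$\sqrt{\frac{1}{25126 + R{\left(H,-29 \right)}} + y} = \sqrt{\frac{1}{25126 + 97} + 26207} = \sqrt{\frac{1}{25223} + 26207} = \sqrt{\frac{661019162}{25223}} = \frac{\sqrt{16672886323126}}{25223}$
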